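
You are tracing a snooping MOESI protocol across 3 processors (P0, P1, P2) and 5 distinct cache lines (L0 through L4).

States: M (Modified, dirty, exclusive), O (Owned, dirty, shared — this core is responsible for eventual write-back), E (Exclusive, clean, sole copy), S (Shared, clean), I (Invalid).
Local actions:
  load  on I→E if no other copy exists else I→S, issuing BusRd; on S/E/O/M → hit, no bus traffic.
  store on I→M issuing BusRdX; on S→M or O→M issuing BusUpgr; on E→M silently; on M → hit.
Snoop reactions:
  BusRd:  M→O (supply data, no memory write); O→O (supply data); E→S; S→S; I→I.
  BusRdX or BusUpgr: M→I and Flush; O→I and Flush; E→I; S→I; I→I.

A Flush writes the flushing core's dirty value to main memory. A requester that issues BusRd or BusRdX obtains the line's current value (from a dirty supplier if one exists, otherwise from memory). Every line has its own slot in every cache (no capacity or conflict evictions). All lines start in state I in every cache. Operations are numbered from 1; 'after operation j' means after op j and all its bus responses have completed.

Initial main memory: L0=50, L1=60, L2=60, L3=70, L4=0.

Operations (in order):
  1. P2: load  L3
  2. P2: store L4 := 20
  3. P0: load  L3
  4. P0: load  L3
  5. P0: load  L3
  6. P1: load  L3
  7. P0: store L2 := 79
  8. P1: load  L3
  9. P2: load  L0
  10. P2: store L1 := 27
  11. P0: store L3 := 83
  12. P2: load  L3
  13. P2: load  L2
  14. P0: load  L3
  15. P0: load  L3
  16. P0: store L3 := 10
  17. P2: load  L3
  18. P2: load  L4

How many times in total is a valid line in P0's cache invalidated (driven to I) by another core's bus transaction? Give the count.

invalidations = 0

  op1 P2: load  L3 → I/I/E on L3; bus BusRd; mem=70
  op2 P2: store L4 := 20 → I/I/M on L4; bus BusRdX; mem=0
  op3 P0: load  L3 → S/I/S on L3; bus BusRd; mem=70
  op4 P0: load  L3 → S/I/S on L3; bus (none); mem=70
  op5 P0: load  L3 → S/I/S on L3; bus (none); mem=70
  op6 P1: load  L3 → S/S/S on L3; bus BusRd; mem=70
  op7 P0: store L2 := 79 → M/I/I on L2; bus BusRdX; mem=60
  op8 P1: load  L3 → S/S/S on L3; bus (none); mem=70
  op9 P2: load  L0 → I/I/E on L0; bus BusRd; mem=50
  op10 P2: store L1 := 27 → I/I/M on L1; bus BusRdX; mem=60
  op11 P0: store L3 := 83 → M/I/I on L3; bus BusUpgr; mem=70
  op12 P2: load  L3 → O/I/S on L3; bus BusRd; mem=70
  op13 P2: load  L2 → O/I/S on L2; bus BusRd; mem=60
  op14 P0: load  L3 → O/I/S on L3; bus (none); mem=70
  op15 P0: load  L3 → O/I/S on L3; bus (none); mem=70
  op16 P0: store L3 := 10 → M/I/I on L3; bus BusUpgr; mem=70
  op17 P2: load  L3 → O/I/S on L3; bus BusRd; mem=70
  op18 P2: load  L4 → I/I/M on L4; bus (none); mem=0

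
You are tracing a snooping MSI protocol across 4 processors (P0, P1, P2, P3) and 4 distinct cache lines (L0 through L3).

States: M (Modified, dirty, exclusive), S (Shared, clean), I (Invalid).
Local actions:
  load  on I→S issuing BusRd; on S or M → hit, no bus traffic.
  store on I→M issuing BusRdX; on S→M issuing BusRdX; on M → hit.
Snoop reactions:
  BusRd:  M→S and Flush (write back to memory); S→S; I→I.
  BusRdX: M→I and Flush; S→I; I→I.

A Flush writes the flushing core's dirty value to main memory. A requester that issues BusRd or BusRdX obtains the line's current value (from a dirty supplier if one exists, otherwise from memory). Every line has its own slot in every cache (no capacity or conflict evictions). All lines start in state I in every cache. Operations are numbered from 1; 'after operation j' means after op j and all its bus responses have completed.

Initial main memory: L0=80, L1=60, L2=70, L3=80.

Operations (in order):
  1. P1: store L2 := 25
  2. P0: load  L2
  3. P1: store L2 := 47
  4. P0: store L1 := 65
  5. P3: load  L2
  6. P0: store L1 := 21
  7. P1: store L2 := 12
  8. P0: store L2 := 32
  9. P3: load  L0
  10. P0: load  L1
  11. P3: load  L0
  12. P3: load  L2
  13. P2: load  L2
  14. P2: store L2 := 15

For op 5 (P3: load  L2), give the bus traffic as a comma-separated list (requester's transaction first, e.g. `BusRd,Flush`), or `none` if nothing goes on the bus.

bus = BusRd,Flush

1. P1: store L2 := 25  bus=[BusRdX]  L2: P0=I P1=M P2=I P3=I  mem[L2]=70
2. P0: load  L2  bus=[BusRd,Flush]  L2: P0=S P1=S P2=I P3=I  mem[L2]=25
3. P1: store L2 := 47  bus=[BusRdX]  L2: P0=I P1=M P2=I P3=I  mem[L2]=25
4. P0: store L1 := 65  bus=[BusRdX]  L1: P0=M P1=I P2=I P3=I  mem[L1]=60
5. P3: load  L2  bus=[BusRd,Flush]  L2: P0=I P1=S P2=I P3=S  mem[L2]=47
6. P0: store L1 := 21  bus=[-]  L1: P0=M P1=I P2=I P3=I  mem[L1]=60
7. P1: store L2 := 12  bus=[BusRdX]  L2: P0=I P1=M P2=I P3=I  mem[L2]=47
8. P0: store L2 := 32  bus=[BusRdX,Flush]  L2: P0=M P1=I P2=I P3=I  mem[L2]=12
9. P3: load  L0  bus=[BusRd]  L0: P0=I P1=I P2=I P3=S  mem[L0]=80
10. P0: load  L1  bus=[-]  L1: P0=M P1=I P2=I P3=I  mem[L1]=60
11. P3: load  L0  bus=[-]  L0: P0=I P1=I P2=I P3=S  mem[L0]=80
12. P3: load  L2  bus=[BusRd,Flush]  L2: P0=S P1=I P2=I P3=S  mem[L2]=32
13. P2: load  L2  bus=[BusRd]  L2: P0=S P1=I P2=S P3=S  mem[L2]=32
14. P2: store L2 := 15  bus=[BusRdX]  L2: P0=I P1=I P2=M P3=I  mem[L2]=32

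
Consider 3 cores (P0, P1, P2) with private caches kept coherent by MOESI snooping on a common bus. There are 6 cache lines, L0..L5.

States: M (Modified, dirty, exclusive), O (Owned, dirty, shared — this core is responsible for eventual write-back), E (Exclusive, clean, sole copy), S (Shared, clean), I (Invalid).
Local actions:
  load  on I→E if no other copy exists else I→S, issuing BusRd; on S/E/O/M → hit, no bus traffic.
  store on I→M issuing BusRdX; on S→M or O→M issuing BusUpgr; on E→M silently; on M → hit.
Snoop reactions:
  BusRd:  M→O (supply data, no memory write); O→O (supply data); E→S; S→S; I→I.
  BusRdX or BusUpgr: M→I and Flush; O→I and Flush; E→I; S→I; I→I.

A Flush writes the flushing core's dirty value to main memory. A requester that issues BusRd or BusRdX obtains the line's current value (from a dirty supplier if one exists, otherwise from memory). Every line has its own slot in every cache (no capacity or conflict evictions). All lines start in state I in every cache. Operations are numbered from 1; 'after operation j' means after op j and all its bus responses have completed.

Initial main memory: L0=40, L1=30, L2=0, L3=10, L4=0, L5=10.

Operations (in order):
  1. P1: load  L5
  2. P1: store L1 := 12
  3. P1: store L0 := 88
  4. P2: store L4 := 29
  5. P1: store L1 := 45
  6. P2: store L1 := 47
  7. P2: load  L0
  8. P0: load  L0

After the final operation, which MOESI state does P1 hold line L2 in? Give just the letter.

step 1: P1: load  L5  ⟶  IEI  (L5)  txn=BusRd  M[L5]=10
step 2: P1: store L1 := 12  ⟶  IMI  (L1)  txn=BusRdX  M[L1]=30
step 3: P1: store L0 := 88  ⟶  IMI  (L0)  txn=BusRdX  M[L0]=40
step 4: P2: store L4 := 29  ⟶  IIM  (L4)  txn=BusRdX  M[L4]=0
step 5: P1: store L1 := 45  ⟶  IMI  (L1)  txn=∅  M[L1]=30
step 6: P2: store L1 := 47  ⟶  IIM  (L1)  txn=BusRdX+Flush  M[L1]=45
step 7: P2: load  L0  ⟶  IOS  (L0)  txn=BusRd  M[L0]=40
step 8: P0: load  L0  ⟶  SOS  (L0)  txn=BusRd  M[L0]=40

state = I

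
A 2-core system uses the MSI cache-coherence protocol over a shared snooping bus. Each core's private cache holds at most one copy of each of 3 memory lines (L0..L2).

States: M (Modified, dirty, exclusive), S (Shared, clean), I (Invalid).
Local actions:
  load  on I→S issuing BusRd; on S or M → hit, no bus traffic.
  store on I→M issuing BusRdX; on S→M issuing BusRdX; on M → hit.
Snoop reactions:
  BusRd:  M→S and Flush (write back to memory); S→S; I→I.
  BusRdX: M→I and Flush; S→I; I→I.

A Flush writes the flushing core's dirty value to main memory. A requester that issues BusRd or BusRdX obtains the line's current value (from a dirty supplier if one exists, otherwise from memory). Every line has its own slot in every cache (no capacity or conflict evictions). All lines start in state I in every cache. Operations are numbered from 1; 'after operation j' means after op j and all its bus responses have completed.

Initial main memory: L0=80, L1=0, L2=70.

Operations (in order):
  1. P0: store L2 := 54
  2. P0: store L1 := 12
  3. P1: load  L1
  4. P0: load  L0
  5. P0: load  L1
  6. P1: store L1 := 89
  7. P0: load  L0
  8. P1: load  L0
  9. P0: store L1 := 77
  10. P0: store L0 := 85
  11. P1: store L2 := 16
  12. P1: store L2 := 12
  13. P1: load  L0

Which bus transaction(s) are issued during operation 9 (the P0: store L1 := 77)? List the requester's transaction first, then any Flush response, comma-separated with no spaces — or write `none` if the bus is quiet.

  op1 P0: store L2 := 54 → M/I on L2; bus BusRdX; mem=70
  op2 P0: store L1 := 12 → M/I on L1; bus BusRdX; mem=0
  op3 P1: load  L1 → S/S on L1; bus BusRd Flush; mem=12
  op4 P0: load  L0 → S/I on L0; bus BusRd; mem=80
  op5 P0: load  L1 → S/S on L1; bus (none); mem=12
  op6 P1: store L1 := 89 → I/M on L1; bus BusRdX; mem=12
  op7 P0: load  L0 → S/I on L0; bus (none); mem=80
  op8 P1: load  L0 → S/S on L0; bus BusRd; mem=80
  op9 P0: store L1 := 77 → M/I on L1; bus BusRdX Flush; mem=89
  op10 P0: store L0 := 85 → M/I on L0; bus BusRdX; mem=80
  op11 P1: store L2 := 16 → I/M on L2; bus BusRdX Flush; mem=54
  op12 P1: store L2 := 12 → I/M on L2; bus (none); mem=54
  op13 P1: load  L0 → S/S on L0; bus BusRd Flush; mem=85

bus = BusRdX,Flush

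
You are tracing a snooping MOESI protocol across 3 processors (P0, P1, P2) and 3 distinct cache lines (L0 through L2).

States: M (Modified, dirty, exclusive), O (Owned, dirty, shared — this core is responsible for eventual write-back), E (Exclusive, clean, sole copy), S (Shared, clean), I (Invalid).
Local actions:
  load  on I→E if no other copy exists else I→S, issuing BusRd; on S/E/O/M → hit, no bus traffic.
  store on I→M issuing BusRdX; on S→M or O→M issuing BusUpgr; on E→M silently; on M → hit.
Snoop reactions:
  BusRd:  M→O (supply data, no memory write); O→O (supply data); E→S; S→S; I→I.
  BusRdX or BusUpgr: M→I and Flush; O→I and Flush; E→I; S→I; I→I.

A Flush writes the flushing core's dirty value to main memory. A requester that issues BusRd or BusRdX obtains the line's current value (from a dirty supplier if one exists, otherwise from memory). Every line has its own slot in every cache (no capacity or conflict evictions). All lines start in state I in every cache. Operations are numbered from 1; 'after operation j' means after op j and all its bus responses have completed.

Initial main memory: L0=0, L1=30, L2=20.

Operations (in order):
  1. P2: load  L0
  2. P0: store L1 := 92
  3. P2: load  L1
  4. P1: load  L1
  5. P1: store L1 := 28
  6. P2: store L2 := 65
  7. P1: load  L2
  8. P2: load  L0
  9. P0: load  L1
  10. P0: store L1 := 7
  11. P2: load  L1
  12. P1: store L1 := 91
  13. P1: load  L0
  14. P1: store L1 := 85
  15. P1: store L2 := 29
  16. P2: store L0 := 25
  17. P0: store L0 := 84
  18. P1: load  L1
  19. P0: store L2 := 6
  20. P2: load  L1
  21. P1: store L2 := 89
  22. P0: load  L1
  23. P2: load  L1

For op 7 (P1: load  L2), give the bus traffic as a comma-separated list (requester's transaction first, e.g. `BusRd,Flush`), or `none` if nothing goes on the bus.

[1] P2: load  L0 | P0:I, P1:I, P2:E(0) | bus: BusRd
[2] P0: store L1 := 92 | P0:M(92), P1:I, P2:I | bus: BusRdX
[3] P2: load  L1 | P0:O(92), P1:I, P2:S(92) | bus: BusRd
[4] P1: load  L1 | P0:O(92), P1:S(92), P2:S(92) | bus: BusRd
[5] P1: store L1 := 28 | P0:I, P1:M(28), P2:I | bus: BusUpgr,Flush
[6] P2: store L2 := 65 | P0:I, P1:I, P2:M(65) | bus: BusRdX
[7] P1: load  L2 | P0:I, P1:S(65), P2:O(65) | bus: BusRd
[8] P2: load  L0 | P0:I, P1:I, P2:E(0) | bus: none
[9] P0: load  L1 | P0:S(28), P1:O(28), P2:I | bus: BusRd
[10] P0: store L1 := 7 | P0:M(7), P1:I, P2:I | bus: BusUpgr,Flush
[11] P2: load  L1 | P0:O(7), P1:I, P2:S(7) | bus: BusRd
[12] P1: store L1 := 91 | P0:I, P1:M(91), P2:I | bus: BusRdX,Flush
[13] P1: load  L0 | P0:I, P1:S(0), P2:S(0) | bus: BusRd
[14] P1: store L1 := 85 | P0:I, P1:M(85), P2:I | bus: none
[15] P1: store L2 := 29 | P0:I, P1:M(29), P2:I | bus: BusUpgr,Flush
[16] P2: store L0 := 25 | P0:I, P1:I, P2:M(25) | bus: BusUpgr
[17] P0: store L0 := 84 | P0:M(84), P1:I, P2:I | bus: BusRdX,Flush
[18] P1: load  L1 | P0:I, P1:M(85), P2:I | bus: none
[19] P0: store L2 := 6 | P0:M(6), P1:I, P2:I | bus: BusRdX,Flush
[20] P2: load  L1 | P0:I, P1:O(85), P2:S(85) | bus: BusRd
[21] P1: store L2 := 89 | P0:I, P1:M(89), P2:I | bus: BusRdX,Flush
[22] P0: load  L1 | P0:S(85), P1:O(85), P2:S(85) | bus: BusRd
[23] P2: load  L1 | P0:S(85), P1:O(85), P2:S(85) | bus: none

bus = BusRd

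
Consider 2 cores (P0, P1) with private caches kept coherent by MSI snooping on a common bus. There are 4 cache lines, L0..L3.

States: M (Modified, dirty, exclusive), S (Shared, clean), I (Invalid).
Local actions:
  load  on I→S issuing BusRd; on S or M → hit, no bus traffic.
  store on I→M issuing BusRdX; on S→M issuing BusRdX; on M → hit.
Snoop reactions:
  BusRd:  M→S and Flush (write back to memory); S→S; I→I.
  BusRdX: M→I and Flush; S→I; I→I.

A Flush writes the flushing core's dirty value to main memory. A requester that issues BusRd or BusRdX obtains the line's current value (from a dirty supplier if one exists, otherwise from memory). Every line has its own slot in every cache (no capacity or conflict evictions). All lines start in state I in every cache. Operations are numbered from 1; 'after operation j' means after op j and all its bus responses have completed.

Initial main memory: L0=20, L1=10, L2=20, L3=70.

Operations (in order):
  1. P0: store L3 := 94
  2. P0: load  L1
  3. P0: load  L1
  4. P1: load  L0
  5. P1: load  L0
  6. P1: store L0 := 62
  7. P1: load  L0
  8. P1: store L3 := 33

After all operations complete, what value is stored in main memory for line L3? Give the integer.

memory[L3] = 94

step 1: P0: store L3 := 94  ⟶  MI  (L3)  txn=BusRdX  M[L3]=70
step 2: P0: load  L1  ⟶  SI  (L1)  txn=BusRd  M[L1]=10
step 3: P0: load  L1  ⟶  SI  (L1)  txn=∅  M[L1]=10
step 4: P1: load  L0  ⟶  IS  (L0)  txn=BusRd  M[L0]=20
step 5: P1: load  L0  ⟶  IS  (L0)  txn=∅  M[L0]=20
step 6: P1: store L0 := 62  ⟶  IM  (L0)  txn=BusRdX  M[L0]=20
step 7: P1: load  L0  ⟶  IM  (L0)  txn=∅  M[L0]=20
step 8: P1: store L3 := 33  ⟶  IM  (L3)  txn=BusRdX+Flush  M[L3]=94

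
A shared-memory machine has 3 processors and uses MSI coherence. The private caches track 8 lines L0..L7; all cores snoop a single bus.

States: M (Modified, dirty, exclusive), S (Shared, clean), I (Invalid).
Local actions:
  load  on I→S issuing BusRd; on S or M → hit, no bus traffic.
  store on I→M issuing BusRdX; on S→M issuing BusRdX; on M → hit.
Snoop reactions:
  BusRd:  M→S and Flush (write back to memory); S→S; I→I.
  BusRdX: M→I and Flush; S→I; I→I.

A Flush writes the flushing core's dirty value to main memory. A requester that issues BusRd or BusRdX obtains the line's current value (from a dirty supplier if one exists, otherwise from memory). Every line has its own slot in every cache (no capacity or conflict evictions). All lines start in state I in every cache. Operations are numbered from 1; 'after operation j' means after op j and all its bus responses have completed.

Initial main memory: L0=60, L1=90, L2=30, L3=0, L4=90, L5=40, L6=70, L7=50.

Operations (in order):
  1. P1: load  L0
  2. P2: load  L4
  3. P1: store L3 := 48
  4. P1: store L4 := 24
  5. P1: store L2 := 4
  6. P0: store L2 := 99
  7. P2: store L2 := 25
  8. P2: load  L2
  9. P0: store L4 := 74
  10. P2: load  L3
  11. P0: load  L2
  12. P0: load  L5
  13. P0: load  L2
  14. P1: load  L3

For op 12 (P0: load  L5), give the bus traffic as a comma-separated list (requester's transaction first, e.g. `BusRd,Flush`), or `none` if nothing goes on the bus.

bus = BusRd

  op1 P1: load  L0 → I/S/I on L0; bus BusRd; mem=60
  op2 P2: load  L4 → I/I/S on L4; bus BusRd; mem=90
  op3 P1: store L3 := 48 → I/M/I on L3; bus BusRdX; mem=0
  op4 P1: store L4 := 24 → I/M/I on L4; bus BusRdX; mem=90
  op5 P1: store L2 := 4 → I/M/I on L2; bus BusRdX; mem=30
  op6 P0: store L2 := 99 → M/I/I on L2; bus BusRdX Flush; mem=4
  op7 P2: store L2 := 25 → I/I/M on L2; bus BusRdX Flush; mem=99
  op8 P2: load  L2 → I/I/M on L2; bus (none); mem=99
  op9 P0: store L4 := 74 → M/I/I on L4; bus BusRdX Flush; mem=24
  op10 P2: load  L3 → I/S/S on L3; bus BusRd Flush; mem=48
  op11 P0: load  L2 → S/I/S on L2; bus BusRd Flush; mem=25
  op12 P0: load  L5 → S/I/I on L5; bus BusRd; mem=40
  op13 P0: load  L2 → S/I/S on L2; bus (none); mem=25
  op14 P1: load  L3 → I/S/S on L3; bus (none); mem=48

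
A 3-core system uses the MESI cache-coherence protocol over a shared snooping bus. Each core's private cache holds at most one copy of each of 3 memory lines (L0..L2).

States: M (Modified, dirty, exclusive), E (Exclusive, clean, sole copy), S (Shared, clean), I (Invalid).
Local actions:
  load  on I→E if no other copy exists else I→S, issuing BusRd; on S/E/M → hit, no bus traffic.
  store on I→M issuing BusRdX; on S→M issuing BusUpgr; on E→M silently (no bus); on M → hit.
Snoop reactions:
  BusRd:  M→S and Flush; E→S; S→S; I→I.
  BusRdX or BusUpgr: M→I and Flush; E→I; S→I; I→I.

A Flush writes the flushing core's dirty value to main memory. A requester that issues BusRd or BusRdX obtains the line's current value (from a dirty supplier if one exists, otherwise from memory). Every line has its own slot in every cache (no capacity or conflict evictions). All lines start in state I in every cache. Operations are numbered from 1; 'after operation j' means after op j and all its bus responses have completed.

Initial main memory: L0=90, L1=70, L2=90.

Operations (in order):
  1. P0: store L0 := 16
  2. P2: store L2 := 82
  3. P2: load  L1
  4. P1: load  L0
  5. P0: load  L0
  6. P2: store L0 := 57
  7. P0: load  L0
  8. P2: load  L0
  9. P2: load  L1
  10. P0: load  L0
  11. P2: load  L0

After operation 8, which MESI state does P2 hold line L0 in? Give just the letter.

step 1: P0: store L0 := 16  ⟶  MII  (L0)  txn=BusRdX  M[L0]=90
step 2: P2: store L2 := 82  ⟶  IIM  (L2)  txn=BusRdX  M[L2]=90
step 3: P2: load  L1  ⟶  IIE  (L1)  txn=BusRd  M[L1]=70
step 4: P1: load  L0  ⟶  SSI  (L0)  txn=BusRd+Flush  M[L0]=16
step 5: P0: load  L0  ⟶  SSI  (L0)  txn=∅  M[L0]=16
step 6: P2: store L0 := 57  ⟶  IIM  (L0)  txn=BusRdX  M[L0]=16
step 7: P0: load  L0  ⟶  SIS  (L0)  txn=BusRd+Flush  M[L0]=57
step 8: P2: load  L0  ⟶  SIS  (L0)  txn=∅  M[L0]=57
step 9: P2: load  L1  ⟶  IIE  (L1)  txn=∅  M[L1]=70
step 10: P0: load  L0  ⟶  SIS  (L0)  txn=∅  M[L0]=57
step 11: P2: load  L0  ⟶  SIS  (L0)  txn=∅  M[L0]=57

state = S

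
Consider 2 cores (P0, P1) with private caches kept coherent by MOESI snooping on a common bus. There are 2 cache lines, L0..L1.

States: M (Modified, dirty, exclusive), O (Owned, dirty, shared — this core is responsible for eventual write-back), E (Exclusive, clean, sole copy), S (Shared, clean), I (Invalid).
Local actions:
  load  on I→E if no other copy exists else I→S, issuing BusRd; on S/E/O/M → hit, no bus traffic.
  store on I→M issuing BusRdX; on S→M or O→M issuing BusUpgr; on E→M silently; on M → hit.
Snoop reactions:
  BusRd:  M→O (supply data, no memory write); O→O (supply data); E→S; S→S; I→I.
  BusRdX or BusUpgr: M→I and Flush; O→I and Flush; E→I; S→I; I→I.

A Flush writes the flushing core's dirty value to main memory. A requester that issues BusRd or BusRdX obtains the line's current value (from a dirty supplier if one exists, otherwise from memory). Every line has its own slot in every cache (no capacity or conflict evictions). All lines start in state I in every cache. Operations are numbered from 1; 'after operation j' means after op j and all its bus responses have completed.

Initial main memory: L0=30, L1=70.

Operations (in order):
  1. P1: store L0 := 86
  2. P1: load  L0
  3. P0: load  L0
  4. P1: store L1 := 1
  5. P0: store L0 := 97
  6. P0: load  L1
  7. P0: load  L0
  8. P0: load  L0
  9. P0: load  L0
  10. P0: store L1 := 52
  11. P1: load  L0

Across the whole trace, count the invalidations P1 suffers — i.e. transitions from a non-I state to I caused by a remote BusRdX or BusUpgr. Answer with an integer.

invalidations = 2

step 1: P1: store L0 := 86  ⟶  IM  (L0)  txn=BusRdX  M[L0]=30
step 2: P1: load  L0  ⟶  IM  (L0)  txn=∅  M[L0]=30
step 3: P0: load  L0  ⟶  SO  (L0)  txn=BusRd  M[L0]=30
step 4: P1: store L1 := 1  ⟶  IM  (L1)  txn=BusRdX  M[L1]=70
step 5: P0: store L0 := 97  ⟶  MI  (L0)  txn=BusUpgr+Flush  M[L0]=86
step 6: P0: load  L1  ⟶  SO  (L1)  txn=BusRd  M[L1]=70
step 7: P0: load  L0  ⟶  MI  (L0)  txn=∅  M[L0]=86
step 8: P0: load  L0  ⟶  MI  (L0)  txn=∅  M[L0]=86
step 9: P0: load  L0  ⟶  MI  (L0)  txn=∅  M[L0]=86
step 10: P0: store L1 := 52  ⟶  MI  (L1)  txn=BusUpgr+Flush  M[L1]=1
step 11: P1: load  L0  ⟶  OS  (L0)  txn=BusRd  M[L0]=86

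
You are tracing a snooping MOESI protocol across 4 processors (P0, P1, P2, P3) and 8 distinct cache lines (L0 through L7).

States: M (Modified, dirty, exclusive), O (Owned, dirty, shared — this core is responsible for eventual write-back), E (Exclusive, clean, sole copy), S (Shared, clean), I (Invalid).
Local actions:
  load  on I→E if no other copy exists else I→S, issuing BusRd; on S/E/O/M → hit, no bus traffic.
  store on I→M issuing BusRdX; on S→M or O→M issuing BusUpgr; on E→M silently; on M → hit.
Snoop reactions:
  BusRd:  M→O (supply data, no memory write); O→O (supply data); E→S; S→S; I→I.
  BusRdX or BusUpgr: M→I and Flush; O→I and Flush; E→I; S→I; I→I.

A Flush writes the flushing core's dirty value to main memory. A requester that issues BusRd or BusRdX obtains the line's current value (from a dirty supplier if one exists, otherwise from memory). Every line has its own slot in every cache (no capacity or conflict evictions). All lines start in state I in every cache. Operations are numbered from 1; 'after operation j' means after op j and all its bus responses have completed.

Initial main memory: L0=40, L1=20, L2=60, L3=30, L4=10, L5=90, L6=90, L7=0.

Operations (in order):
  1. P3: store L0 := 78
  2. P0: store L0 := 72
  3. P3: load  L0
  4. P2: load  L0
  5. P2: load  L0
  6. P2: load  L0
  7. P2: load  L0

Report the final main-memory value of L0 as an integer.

memory[L0] = 78

step 1: P3: store L0 := 78  ⟶  IIIM  (L0)  txn=BusRdX  M[L0]=40
step 2: P0: store L0 := 72  ⟶  MIII  (L0)  txn=BusRdX+Flush  M[L0]=78
step 3: P3: load  L0  ⟶  OIIS  (L0)  txn=BusRd  M[L0]=78
step 4: P2: load  L0  ⟶  OISS  (L0)  txn=BusRd  M[L0]=78
step 5: P2: load  L0  ⟶  OISS  (L0)  txn=∅  M[L0]=78
step 6: P2: load  L0  ⟶  OISS  (L0)  txn=∅  M[L0]=78
step 7: P2: load  L0  ⟶  OISS  (L0)  txn=∅  M[L0]=78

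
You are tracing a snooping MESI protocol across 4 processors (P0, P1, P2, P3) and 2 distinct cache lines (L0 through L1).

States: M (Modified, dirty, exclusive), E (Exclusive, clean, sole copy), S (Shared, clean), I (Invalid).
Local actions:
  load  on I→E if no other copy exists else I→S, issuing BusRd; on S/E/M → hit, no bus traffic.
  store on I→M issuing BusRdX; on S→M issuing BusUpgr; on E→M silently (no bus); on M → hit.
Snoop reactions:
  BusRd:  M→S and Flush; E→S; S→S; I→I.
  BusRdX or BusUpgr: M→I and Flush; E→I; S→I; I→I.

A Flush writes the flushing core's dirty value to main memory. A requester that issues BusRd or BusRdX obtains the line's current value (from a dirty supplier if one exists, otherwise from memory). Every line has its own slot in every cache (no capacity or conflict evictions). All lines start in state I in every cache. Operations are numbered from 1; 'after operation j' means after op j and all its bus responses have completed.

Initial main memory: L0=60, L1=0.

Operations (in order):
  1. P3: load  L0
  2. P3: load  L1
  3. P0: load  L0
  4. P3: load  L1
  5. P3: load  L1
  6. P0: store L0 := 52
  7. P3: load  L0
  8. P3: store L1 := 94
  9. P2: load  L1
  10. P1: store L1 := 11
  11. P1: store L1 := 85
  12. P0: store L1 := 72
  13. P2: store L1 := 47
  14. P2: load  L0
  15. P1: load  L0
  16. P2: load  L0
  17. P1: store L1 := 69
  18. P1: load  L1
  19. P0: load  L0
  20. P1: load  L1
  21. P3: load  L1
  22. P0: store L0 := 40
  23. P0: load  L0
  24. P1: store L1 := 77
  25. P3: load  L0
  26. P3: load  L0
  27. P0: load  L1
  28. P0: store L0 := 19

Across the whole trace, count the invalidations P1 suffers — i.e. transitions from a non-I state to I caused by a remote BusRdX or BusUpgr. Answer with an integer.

invalidations = 2

step 1: P3: load  L0  ⟶  IIIE  (L0)  txn=BusRd  M[L0]=60
step 2: P3: load  L1  ⟶  IIIE  (L1)  txn=BusRd  M[L1]=0
step 3: P0: load  L0  ⟶  SIIS  (L0)  txn=BusRd  M[L0]=60
step 4: P3: load  L1  ⟶  IIIE  (L1)  txn=∅  M[L1]=0
step 5: P3: load  L1  ⟶  IIIE  (L1)  txn=∅  M[L1]=0
step 6: P0: store L0 := 52  ⟶  MIII  (L0)  txn=BusUpgr  M[L0]=60
step 7: P3: load  L0  ⟶  SIIS  (L0)  txn=BusRd+Flush  M[L0]=52
step 8: P3: store L1 := 94  ⟶  IIIM  (L1)  txn=∅  M[L1]=0
step 9: P2: load  L1  ⟶  IISS  (L1)  txn=BusRd+Flush  M[L1]=94
step 10: P1: store L1 := 11  ⟶  IMII  (L1)  txn=BusRdX  M[L1]=94
step 11: P1: store L1 := 85  ⟶  IMII  (L1)  txn=∅  M[L1]=94
step 12: P0: store L1 := 72  ⟶  MIII  (L1)  txn=BusRdX+Flush  M[L1]=85
step 13: P2: store L1 := 47  ⟶  IIMI  (L1)  txn=BusRdX+Flush  M[L1]=72
step 14: P2: load  L0  ⟶  SISS  (L0)  txn=BusRd  M[L0]=52
step 15: P1: load  L0  ⟶  SSSS  (L0)  txn=BusRd  M[L0]=52
step 16: P2: load  L0  ⟶  SSSS  (L0)  txn=∅  M[L0]=52
step 17: P1: store L1 := 69  ⟶  IMII  (L1)  txn=BusRdX+Flush  M[L1]=47
step 18: P1: load  L1  ⟶  IMII  (L1)  txn=∅  M[L1]=47
step 19: P0: load  L0  ⟶  SSSS  (L0)  txn=∅  M[L0]=52
step 20: P1: load  L1  ⟶  IMII  (L1)  txn=∅  M[L1]=47
step 21: P3: load  L1  ⟶  ISIS  (L1)  txn=BusRd+Flush  M[L1]=69
step 22: P0: store L0 := 40  ⟶  MIII  (L0)  txn=BusUpgr  M[L0]=52
step 23: P0: load  L0  ⟶  MIII  (L0)  txn=∅  M[L0]=52
step 24: P1: store L1 := 77  ⟶  IMII  (L1)  txn=BusUpgr  M[L1]=69
step 25: P3: load  L0  ⟶  SIIS  (L0)  txn=BusRd+Flush  M[L0]=40
step 26: P3: load  L0  ⟶  SIIS  (L0)  txn=∅  M[L0]=40
step 27: P0: load  L1  ⟶  SSII  (L1)  txn=BusRd+Flush  M[L1]=77
step 28: P0: store L0 := 19  ⟶  MIII  (L0)  txn=BusUpgr  M[L0]=40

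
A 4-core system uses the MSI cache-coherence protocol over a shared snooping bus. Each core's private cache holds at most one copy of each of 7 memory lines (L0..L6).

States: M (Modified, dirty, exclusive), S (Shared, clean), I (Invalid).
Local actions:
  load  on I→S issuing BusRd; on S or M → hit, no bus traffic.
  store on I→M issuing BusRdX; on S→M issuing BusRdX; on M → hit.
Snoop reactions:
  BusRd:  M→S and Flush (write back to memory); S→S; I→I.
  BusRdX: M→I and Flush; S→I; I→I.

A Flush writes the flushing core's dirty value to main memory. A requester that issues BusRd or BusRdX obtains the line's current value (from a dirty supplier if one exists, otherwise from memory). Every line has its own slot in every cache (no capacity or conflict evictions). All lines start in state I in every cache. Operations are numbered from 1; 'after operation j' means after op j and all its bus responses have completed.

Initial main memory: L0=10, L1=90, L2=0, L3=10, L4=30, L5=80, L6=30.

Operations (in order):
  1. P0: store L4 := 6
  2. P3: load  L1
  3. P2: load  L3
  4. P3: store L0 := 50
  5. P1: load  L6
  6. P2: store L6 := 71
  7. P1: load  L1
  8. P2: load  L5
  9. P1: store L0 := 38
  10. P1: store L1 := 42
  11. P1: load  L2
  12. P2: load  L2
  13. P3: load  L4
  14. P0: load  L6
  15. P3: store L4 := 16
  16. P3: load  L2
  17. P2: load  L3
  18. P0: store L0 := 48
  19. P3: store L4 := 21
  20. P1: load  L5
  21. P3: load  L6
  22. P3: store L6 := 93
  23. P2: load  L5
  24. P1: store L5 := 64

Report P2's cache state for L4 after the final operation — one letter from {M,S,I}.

[1] P0: store L4 := 6 | P0:M(6), P1:I, P2:I, P3:I | bus: BusRdX
[2] P3: load  L1 | P0:I, P1:I, P2:I, P3:S(90) | bus: BusRd
[3] P2: load  L3 | P0:I, P1:I, P2:S(10), P3:I | bus: BusRd
[4] P3: store L0 := 50 | P0:I, P1:I, P2:I, P3:M(50) | bus: BusRdX
[5] P1: load  L6 | P0:I, P1:S(30), P2:I, P3:I | bus: BusRd
[6] P2: store L6 := 71 | P0:I, P1:I, P2:M(71), P3:I | bus: BusRdX
[7] P1: load  L1 | P0:I, P1:S(90), P2:I, P3:S(90) | bus: BusRd
[8] P2: load  L5 | P0:I, P1:I, P2:S(80), P3:I | bus: BusRd
[9] P1: store L0 := 38 | P0:I, P1:M(38), P2:I, P3:I | bus: BusRdX,Flush
[10] P1: store L1 := 42 | P0:I, P1:M(42), P2:I, P3:I | bus: BusRdX
[11] P1: load  L2 | P0:I, P1:S(0), P2:I, P3:I | bus: BusRd
[12] P2: load  L2 | P0:I, P1:S(0), P2:S(0), P3:I | bus: BusRd
[13] P3: load  L4 | P0:S(6), P1:I, P2:I, P3:S(6) | bus: BusRd,Flush
[14] P0: load  L6 | P0:S(71), P1:I, P2:S(71), P3:I | bus: BusRd,Flush
[15] P3: store L4 := 16 | P0:I, P1:I, P2:I, P3:M(16) | bus: BusRdX
[16] P3: load  L2 | P0:I, P1:S(0), P2:S(0), P3:S(0) | bus: BusRd
[17] P2: load  L3 | P0:I, P1:I, P2:S(10), P3:I | bus: none
[18] P0: store L0 := 48 | P0:M(48), P1:I, P2:I, P3:I | bus: BusRdX,Flush
[19] P3: store L4 := 21 | P0:I, P1:I, P2:I, P3:M(21) | bus: none
[20] P1: load  L5 | P0:I, P1:S(80), P2:S(80), P3:I | bus: BusRd
[21] P3: load  L6 | P0:S(71), P1:I, P2:S(71), P3:S(71) | bus: BusRd
[22] P3: store L6 := 93 | P0:I, P1:I, P2:I, P3:M(93) | bus: BusRdX
[23] P2: load  L5 | P0:I, P1:S(80), P2:S(80), P3:I | bus: none
[24] P1: store L5 := 64 | P0:I, P1:M(64), P2:I, P3:I | bus: BusRdX

state = I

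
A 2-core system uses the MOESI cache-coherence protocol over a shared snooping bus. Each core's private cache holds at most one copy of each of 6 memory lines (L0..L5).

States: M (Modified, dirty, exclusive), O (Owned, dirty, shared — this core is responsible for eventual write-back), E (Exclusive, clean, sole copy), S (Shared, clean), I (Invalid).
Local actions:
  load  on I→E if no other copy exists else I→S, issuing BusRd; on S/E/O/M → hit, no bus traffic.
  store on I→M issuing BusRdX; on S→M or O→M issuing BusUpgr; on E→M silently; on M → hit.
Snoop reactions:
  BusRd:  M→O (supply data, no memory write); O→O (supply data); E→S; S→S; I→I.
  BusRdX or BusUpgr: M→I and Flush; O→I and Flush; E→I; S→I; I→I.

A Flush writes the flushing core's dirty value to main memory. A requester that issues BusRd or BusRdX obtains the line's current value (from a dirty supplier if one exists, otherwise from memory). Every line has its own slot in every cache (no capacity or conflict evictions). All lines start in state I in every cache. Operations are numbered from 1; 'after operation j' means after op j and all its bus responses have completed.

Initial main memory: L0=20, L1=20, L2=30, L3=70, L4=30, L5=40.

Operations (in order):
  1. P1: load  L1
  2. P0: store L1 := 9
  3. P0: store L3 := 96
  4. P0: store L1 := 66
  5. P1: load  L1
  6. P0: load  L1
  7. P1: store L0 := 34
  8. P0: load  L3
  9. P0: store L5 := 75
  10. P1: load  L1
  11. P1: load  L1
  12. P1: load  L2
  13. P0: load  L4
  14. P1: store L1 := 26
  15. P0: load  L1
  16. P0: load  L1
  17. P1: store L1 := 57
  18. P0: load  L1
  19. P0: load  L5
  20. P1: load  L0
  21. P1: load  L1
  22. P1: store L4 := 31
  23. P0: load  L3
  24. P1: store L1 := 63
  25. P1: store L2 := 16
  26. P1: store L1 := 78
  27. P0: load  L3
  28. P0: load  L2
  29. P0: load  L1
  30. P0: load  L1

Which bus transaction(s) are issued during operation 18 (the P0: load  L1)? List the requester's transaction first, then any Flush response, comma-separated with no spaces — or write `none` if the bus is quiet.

bus = BusRd

[1] P1: load  L1 | P0:I, P1:E(20) | bus: BusRd
[2] P0: store L1 := 9 | P0:M(9), P1:I | bus: BusRdX
[3] P0: store L3 := 96 | P0:M(96), P1:I | bus: BusRdX
[4] P0: store L1 := 66 | P0:M(66), P1:I | bus: none
[5] P1: load  L1 | P0:O(66), P1:S(66) | bus: BusRd
[6] P0: load  L1 | P0:O(66), P1:S(66) | bus: none
[7] P1: store L0 := 34 | P0:I, P1:M(34) | bus: BusRdX
[8] P0: load  L3 | P0:M(96), P1:I | bus: none
[9] P0: store L5 := 75 | P0:M(75), P1:I | bus: BusRdX
[10] P1: load  L1 | P0:O(66), P1:S(66) | bus: none
[11] P1: load  L1 | P0:O(66), P1:S(66) | bus: none
[12] P1: load  L2 | P0:I, P1:E(30) | bus: BusRd
[13] P0: load  L4 | P0:E(30), P1:I | bus: BusRd
[14] P1: store L1 := 26 | P0:I, P1:M(26) | bus: BusUpgr,Flush
[15] P0: load  L1 | P0:S(26), P1:O(26) | bus: BusRd
[16] P0: load  L1 | P0:S(26), P1:O(26) | bus: none
[17] P1: store L1 := 57 | P0:I, P1:M(57) | bus: BusUpgr
[18] P0: load  L1 | P0:S(57), P1:O(57) | bus: BusRd
[19] P0: load  L5 | P0:M(75), P1:I | bus: none
[20] P1: load  L0 | P0:I, P1:M(34) | bus: none
[21] P1: load  L1 | P0:S(57), P1:O(57) | bus: none
[22] P1: store L4 := 31 | P0:I, P1:M(31) | bus: BusRdX
[23] P0: load  L3 | P0:M(96), P1:I | bus: none
[24] P1: store L1 := 63 | P0:I, P1:M(63) | bus: BusUpgr
[25] P1: store L2 := 16 | P0:I, P1:M(16) | bus: none
[26] P1: store L1 := 78 | P0:I, P1:M(78) | bus: none
[27] P0: load  L3 | P0:M(96), P1:I | bus: none
[28] P0: load  L2 | P0:S(16), P1:O(16) | bus: BusRd
[29] P0: load  L1 | P0:S(78), P1:O(78) | bus: BusRd
[30] P0: load  L1 | P0:S(78), P1:O(78) | bus: none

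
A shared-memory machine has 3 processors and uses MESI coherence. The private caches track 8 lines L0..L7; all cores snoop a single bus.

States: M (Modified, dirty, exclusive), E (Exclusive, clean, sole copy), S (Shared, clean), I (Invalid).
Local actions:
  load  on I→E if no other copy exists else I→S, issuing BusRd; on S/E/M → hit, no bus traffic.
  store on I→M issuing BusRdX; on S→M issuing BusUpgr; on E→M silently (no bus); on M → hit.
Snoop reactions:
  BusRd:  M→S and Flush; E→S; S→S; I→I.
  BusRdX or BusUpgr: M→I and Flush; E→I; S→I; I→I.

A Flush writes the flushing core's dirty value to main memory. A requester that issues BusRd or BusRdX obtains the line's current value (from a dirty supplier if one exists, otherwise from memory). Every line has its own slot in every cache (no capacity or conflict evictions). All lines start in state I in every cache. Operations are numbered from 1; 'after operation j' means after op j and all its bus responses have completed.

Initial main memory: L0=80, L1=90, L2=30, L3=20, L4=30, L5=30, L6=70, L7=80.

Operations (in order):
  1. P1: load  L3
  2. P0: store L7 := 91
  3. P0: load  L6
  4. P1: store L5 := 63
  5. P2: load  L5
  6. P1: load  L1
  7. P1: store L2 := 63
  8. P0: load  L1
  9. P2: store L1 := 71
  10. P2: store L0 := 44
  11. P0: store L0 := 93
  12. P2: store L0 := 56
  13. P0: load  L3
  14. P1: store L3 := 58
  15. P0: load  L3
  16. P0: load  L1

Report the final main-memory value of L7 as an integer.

[1] P1: load  L3 | P0:I, P1:E(20), P2:I | bus: BusRd
[2] P0: store L7 := 91 | P0:M(91), P1:I, P2:I | bus: BusRdX
[3] P0: load  L6 | P0:E(70), P1:I, P2:I | bus: BusRd
[4] P1: store L5 := 63 | P0:I, P1:M(63), P2:I | bus: BusRdX
[5] P2: load  L5 | P0:I, P1:S(63), P2:S(63) | bus: BusRd,Flush
[6] P1: load  L1 | P0:I, P1:E(90), P2:I | bus: BusRd
[7] P1: store L2 := 63 | P0:I, P1:M(63), P2:I | bus: BusRdX
[8] P0: load  L1 | P0:S(90), P1:S(90), P2:I | bus: BusRd
[9] P2: store L1 := 71 | P0:I, P1:I, P2:M(71) | bus: BusRdX
[10] P2: store L0 := 44 | P0:I, P1:I, P2:M(44) | bus: BusRdX
[11] P0: store L0 := 93 | P0:M(93), P1:I, P2:I | bus: BusRdX,Flush
[12] P2: store L0 := 56 | P0:I, P1:I, P2:M(56) | bus: BusRdX,Flush
[13] P0: load  L3 | P0:S(20), P1:S(20), P2:I | bus: BusRd
[14] P1: store L3 := 58 | P0:I, P1:M(58), P2:I | bus: BusUpgr
[15] P0: load  L3 | P0:S(58), P1:S(58), P2:I | bus: BusRd,Flush
[16] P0: load  L1 | P0:S(71), P1:I, P2:S(71) | bus: BusRd,Flush

memory[L7] = 80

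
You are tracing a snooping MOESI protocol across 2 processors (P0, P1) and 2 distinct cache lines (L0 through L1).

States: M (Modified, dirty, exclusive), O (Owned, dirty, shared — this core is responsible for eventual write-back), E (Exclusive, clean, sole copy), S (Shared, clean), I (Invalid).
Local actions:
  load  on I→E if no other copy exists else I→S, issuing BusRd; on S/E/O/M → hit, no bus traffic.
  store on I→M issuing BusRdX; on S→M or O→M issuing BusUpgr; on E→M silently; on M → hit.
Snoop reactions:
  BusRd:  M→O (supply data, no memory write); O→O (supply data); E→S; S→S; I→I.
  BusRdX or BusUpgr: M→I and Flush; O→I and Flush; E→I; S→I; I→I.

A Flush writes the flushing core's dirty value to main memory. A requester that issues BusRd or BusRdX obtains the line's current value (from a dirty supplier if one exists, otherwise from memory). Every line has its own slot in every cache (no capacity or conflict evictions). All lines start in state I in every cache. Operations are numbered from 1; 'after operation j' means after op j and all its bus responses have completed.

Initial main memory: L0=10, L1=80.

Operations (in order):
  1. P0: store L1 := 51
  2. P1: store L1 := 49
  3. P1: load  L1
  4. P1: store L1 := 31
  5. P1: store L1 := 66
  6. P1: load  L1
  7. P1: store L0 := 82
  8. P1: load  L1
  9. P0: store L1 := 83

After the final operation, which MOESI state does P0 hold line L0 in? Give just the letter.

state = I

step 1: P0: store L1 := 51  ⟶  MI  (L1)  txn=BusRdX  M[L1]=80
step 2: P1: store L1 := 49  ⟶  IM  (L1)  txn=BusRdX+Flush  M[L1]=51
step 3: P1: load  L1  ⟶  IM  (L1)  txn=∅  M[L1]=51
step 4: P1: store L1 := 31  ⟶  IM  (L1)  txn=∅  M[L1]=51
step 5: P1: store L1 := 66  ⟶  IM  (L1)  txn=∅  M[L1]=51
step 6: P1: load  L1  ⟶  IM  (L1)  txn=∅  M[L1]=51
step 7: P1: store L0 := 82  ⟶  IM  (L0)  txn=BusRdX  M[L0]=10
step 8: P1: load  L1  ⟶  IM  (L1)  txn=∅  M[L1]=51
step 9: P0: store L1 := 83  ⟶  MI  (L1)  txn=BusRdX+Flush  M[L1]=66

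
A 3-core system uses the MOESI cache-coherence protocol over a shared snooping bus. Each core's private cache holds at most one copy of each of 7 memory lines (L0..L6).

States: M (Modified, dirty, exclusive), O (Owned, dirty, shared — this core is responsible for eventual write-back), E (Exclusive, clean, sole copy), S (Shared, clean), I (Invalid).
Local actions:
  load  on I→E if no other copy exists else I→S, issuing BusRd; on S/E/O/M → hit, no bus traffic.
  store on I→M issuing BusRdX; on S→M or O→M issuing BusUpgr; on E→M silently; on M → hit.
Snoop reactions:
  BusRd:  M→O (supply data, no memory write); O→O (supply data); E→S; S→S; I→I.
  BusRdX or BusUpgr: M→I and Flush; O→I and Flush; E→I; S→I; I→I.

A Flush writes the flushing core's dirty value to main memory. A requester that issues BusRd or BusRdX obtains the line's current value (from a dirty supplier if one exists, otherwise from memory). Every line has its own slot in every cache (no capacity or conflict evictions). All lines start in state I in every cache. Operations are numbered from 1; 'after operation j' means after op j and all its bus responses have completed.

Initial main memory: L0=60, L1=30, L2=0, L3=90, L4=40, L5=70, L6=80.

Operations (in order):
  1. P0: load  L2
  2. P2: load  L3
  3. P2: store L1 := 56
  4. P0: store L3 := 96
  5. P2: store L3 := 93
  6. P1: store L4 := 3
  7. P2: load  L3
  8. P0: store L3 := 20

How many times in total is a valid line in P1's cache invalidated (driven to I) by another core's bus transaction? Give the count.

1. P0: load  L2  bus=[BusRd]  L2: P0=E P1=I P2=I  mem[L2]=0
2. P2: load  L3  bus=[BusRd]  L3: P0=I P1=I P2=E  mem[L3]=90
3. P2: store L1 := 56  bus=[BusRdX]  L1: P0=I P1=I P2=M  mem[L1]=30
4. P0: store L3 := 96  bus=[BusRdX]  L3: P0=M P1=I P2=I  mem[L3]=90
5. P2: store L3 := 93  bus=[BusRdX,Flush]  L3: P0=I P1=I P2=M  mem[L3]=96
6. P1: store L4 := 3  bus=[BusRdX]  L4: P0=I P1=M P2=I  mem[L4]=40
7. P2: load  L3  bus=[-]  L3: P0=I P1=I P2=M  mem[L3]=96
8. P0: store L3 := 20  bus=[BusRdX,Flush]  L3: P0=M P1=I P2=I  mem[L3]=93

invalidations = 0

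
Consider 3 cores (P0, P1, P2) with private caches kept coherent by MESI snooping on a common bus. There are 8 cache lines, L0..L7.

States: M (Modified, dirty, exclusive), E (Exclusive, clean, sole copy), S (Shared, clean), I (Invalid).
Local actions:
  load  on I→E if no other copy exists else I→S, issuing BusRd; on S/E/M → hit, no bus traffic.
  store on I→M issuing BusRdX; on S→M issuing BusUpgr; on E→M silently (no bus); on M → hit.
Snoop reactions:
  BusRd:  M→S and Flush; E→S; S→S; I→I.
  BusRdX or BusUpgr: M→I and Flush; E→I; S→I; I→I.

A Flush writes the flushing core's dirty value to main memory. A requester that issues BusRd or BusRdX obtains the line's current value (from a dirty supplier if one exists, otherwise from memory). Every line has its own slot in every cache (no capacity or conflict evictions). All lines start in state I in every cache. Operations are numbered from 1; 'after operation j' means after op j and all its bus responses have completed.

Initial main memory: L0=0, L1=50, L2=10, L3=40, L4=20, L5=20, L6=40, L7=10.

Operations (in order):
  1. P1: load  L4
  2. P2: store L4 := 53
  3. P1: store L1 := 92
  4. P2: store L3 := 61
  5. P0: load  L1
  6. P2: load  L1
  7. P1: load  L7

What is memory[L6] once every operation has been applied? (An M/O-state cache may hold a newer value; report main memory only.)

step 1: P1: load  L4  ⟶  IEI  (L4)  txn=BusRd  M[L4]=20
step 2: P2: store L4 := 53  ⟶  IIM  (L4)  txn=BusRdX  M[L4]=20
step 3: P1: store L1 := 92  ⟶  IMI  (L1)  txn=BusRdX  M[L1]=50
step 4: P2: store L3 := 61  ⟶  IIM  (L3)  txn=BusRdX  M[L3]=40
step 5: P0: load  L1  ⟶  SSI  (L1)  txn=BusRd+Flush  M[L1]=92
step 6: P2: load  L1  ⟶  SSS  (L1)  txn=BusRd  M[L1]=92
step 7: P1: load  L7  ⟶  IEI  (L7)  txn=BusRd  M[L7]=10

memory[L6] = 40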